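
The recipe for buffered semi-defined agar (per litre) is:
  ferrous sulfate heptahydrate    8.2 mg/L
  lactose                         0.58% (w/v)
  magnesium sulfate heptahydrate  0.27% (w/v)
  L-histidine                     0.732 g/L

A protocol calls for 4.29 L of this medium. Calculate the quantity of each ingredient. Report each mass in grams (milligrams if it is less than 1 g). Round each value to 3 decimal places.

Working volume: 4.29 L.
ferrous sulfate heptahydrate: 8.2 mg/L × 4.29 L = 35.178 mg
lactose: 0.58% w/v = 5.8 g/L → 5.8 × 4.29 L = 24.882 g
magnesium sulfate heptahydrate: 0.27 g per 100 mL × 4290 mL ÷ 100 = 11.583 g
L-histidine: 0.732 g/L × 4.29 L = 3.140 g

ferrous sulfate heptahydrate 35.178 mg; lactose 24.882 g; magnesium sulfate heptahydrate 11.583 g; L-histidine 3.140 g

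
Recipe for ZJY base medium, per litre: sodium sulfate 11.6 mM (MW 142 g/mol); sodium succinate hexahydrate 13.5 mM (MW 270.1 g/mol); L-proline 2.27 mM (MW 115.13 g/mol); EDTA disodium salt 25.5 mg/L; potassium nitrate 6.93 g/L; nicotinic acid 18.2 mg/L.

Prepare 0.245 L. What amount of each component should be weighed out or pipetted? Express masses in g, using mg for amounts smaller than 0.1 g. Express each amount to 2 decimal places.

sodium sulfate 0.40 g; sodium succinate hexahydrate 0.89 g; L-proline 64.03 mg; EDTA disodium salt 6.25 mg; potassium nitrate 1.70 g; nicotinic acid 4.46 mg

Scale factor relative to 1 L: 0.245.
sodium sulfate: 11.6 mmol/L × 142 g/mol × 0.245 L ÷ 1000 = 0.40 g
sodium succinate hexahydrate: 13.5 mmol/L × 270.1 g/mol × 0.245 L ÷ 1000 = 0.89 g
L-proline: 2.27 mmol/L × 115.13 mg/mmol × 0.245 L = 64.03 mg
EDTA disodium salt: 25.5 mg/L × 0.245 L = 6.25 mg
potassium nitrate: 6.93 g/L × 0.245 L = 1.70 g
nicotinic acid: 18.2 mg/L × 0.245 L = 4.46 mg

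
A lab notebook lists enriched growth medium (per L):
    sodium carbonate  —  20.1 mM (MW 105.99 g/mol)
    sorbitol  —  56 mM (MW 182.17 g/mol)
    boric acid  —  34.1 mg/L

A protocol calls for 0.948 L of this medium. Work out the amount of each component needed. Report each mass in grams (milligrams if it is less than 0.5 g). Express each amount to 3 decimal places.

sodium carbonate 2.020 g; sorbitol 9.671 g; boric acid 32.327 mg

Working volume: 0.948 L.
sodium carbonate: 20.1 mmol/L × 105.99 g/mol × 0.948 L ÷ 1000 = 2.020 g
sorbitol: 56 mmol/L × 182.17 g/mol × 0.948 L ÷ 1000 = 9.671 g
boric acid: 34.1 mg/L × 0.948 L = 32.327 mg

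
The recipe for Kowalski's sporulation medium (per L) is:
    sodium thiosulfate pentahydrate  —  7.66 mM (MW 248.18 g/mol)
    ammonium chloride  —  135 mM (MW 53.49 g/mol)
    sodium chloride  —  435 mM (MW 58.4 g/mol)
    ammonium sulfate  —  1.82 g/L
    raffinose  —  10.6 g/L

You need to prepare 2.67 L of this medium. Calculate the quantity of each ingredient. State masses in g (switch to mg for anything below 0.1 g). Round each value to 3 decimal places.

sodium thiosulfate pentahydrate 5.076 g; ammonium chloride 19.280 g; sodium chloride 67.829 g; ammonium sulfate 4.859 g; raffinose 28.302 g

Working volume: 2.67 L.
sodium thiosulfate pentahydrate: 7.66 mmol/L × 248.18 g/mol × 2.67 L ÷ 1000 = 5.076 g
ammonium chloride: 135 mmol/L × 53.49 g/mol × 2.67 L ÷ 1000 = 19.280 g
sodium chloride: 435 mmol/L × 58.4 g/mol × 2.67 L ÷ 1000 = 67.829 g
ammonium sulfate: 1.82 g/L × 2.67 L = 4.859 g
raffinose: 10.6 g/L × 2.67 L = 28.302 g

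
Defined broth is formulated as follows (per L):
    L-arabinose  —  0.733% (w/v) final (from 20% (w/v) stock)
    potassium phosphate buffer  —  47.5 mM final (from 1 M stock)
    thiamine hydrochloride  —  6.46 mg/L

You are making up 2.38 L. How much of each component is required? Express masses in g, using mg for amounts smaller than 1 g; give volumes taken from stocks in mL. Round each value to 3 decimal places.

Scale factor relative to 1 L: 2.38.
L-arabinose: dilute stock: 0.733% ÷ 20% × 2380 mL = 87.227 mL
potassium phosphate buffer: dilute stock: 47.5 mM × 2380 mL ÷ 1000 mM = 113.050 mL
thiamine hydrochloride: 6.46 mg/L × 2.38 L = 15.375 mg

L-arabinose 87.227 mL; potassium phosphate buffer 113.050 mL; thiamine hydrochloride 15.375 mg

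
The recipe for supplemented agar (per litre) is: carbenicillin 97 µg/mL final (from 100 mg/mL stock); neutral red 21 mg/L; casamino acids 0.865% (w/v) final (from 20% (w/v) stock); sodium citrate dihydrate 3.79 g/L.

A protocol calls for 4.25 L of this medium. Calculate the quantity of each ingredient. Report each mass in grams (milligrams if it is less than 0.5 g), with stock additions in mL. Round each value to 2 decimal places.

carbenicillin 4.12 mL; neutral red 89.25 mg; casamino acids 183.81 mL; sodium citrate dihydrate 16.11 g

Working volume: 4.25 L.
carbenicillin: V = C2·V2/C1 = 97 µg/mL × 4250 mL ÷ 100000 µg/mL = 4.12 mL
neutral red: 21 mg/L × 4.25 L = 89.25 mg
casamino acids: C1V1 = C2V2 → 0.865% ÷ 20% × 4250 mL = 183.81 mL
sodium citrate dihydrate: 3.79 g/L × 4.25 L = 16.11 g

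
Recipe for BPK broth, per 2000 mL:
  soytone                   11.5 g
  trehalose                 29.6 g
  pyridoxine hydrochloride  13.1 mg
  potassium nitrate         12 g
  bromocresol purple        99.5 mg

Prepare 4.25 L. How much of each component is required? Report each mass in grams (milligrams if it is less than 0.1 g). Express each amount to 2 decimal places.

soytone 24.44 g; trehalose 62.90 g; pyridoxine hydrochloride 27.84 mg; potassium nitrate 25.50 g; bromocresol purple 0.21 g

Scale factor = 4250 mL / 2000 mL = 2.125.
soytone: 11.5 g × (4250 mL / 2000 mL) = 24.44 g
trehalose: 29.6 g × (4250 mL / 2000 mL) = 62.90 g
pyridoxine hydrochloride: 13.1 mg × (4250 mL / 2000 mL) = 27.84 mg
potassium nitrate: 12 g × (4250 mL / 2000 mL) = 25.50 g
bromocresol purple: 99.5 mg × (4250 mL / 2000 mL) = 211.438 mg = 0.21 g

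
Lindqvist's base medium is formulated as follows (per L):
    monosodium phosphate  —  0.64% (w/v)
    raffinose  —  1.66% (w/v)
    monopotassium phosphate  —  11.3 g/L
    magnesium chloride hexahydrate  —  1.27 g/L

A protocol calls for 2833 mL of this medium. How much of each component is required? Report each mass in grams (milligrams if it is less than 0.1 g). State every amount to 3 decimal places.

Target volume = 2833 mL = 2.833 L.
monosodium phosphate: 0.64% w/v = 6.4 g/L → 6.4 × 2.833 L = 18.131 g
raffinose: 1.66 g per 100 mL × 2833 mL ÷ 100 = 47.028 g
monopotassium phosphate: 11.3 g/L × 2.833 L = 32.013 g
magnesium chloride hexahydrate: 1.27 g/L × 2.833 L = 3.598 g

monosodium phosphate 18.131 g; raffinose 47.028 g; monopotassium phosphate 32.013 g; magnesium chloride hexahydrate 3.598 g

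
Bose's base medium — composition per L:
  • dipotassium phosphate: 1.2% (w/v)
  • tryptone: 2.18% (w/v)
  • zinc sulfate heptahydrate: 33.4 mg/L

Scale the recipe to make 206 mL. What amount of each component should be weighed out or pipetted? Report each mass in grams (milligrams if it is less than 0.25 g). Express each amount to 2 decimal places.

dipotassium phosphate 2.47 g; tryptone 4.49 g; zinc sulfate heptahydrate 6.88 mg

Scale factor relative to 1 L: 0.206.
dipotassium phosphate: 1.2 g per 100 mL × 206 mL ÷ 100 = 2.47 g
tryptone: 2.18% w/v = 21.8 g/L → 21.8 × 0.206 L = 4.49 g
zinc sulfate heptahydrate: 33.4 mg/L × 0.206 L = 6.88 mg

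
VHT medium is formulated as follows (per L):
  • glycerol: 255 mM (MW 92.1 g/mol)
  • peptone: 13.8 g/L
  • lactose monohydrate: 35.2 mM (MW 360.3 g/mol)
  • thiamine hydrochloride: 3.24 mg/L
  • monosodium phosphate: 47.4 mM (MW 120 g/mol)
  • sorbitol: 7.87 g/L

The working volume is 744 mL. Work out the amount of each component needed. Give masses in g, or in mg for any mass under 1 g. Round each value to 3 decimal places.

Target volume = 744 mL = 0.744 L.
glycerol: 255 mmol/L × 92.1 g/mol × 0.744 L ÷ 1000 = 17.473 g
peptone: 13.8 g/L × 0.744 L = 10.267 g
lactose monohydrate: 35.2 mmol/L × 360.3 g/mol × 0.744 L ÷ 1000 = 9.436 g
thiamine hydrochloride: 3.24 mg/L × 0.744 L = 2.411 mg
monosodium phosphate: 47.4 mmol/L × 120 g/mol × 0.744 L ÷ 1000 = 4.232 g
sorbitol: 7.87 g/L × 0.744 L = 5.855 g

glycerol 17.473 g; peptone 10.267 g; lactose monohydrate 9.436 g; thiamine hydrochloride 2.411 mg; monosodium phosphate 4.232 g; sorbitol 5.855 g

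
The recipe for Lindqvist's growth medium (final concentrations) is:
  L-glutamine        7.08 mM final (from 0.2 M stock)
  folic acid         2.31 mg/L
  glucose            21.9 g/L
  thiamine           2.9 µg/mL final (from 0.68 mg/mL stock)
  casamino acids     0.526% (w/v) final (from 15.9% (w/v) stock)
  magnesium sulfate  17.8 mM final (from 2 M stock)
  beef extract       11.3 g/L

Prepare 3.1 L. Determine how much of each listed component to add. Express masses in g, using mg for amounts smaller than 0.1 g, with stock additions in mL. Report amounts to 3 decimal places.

L-glutamine 109.740 mL; folic acid 7.161 mg; glucose 67.890 g; thiamine 13.221 mL; casamino acids 102.553 mL; magnesium sulfate 27.590 mL; beef extract 35.030 g

Scale factor relative to 1 L: 3.1.
L-glutamine: V = C2·V2/C1 = 7.08 mM × 3100 mL ÷ 200 mM = 109.740 mL
folic acid: 2.31 mg/L × 3.1 L = 7.161 mg
glucose: 21.9 g/L × 3.1 L = 67.890 g
thiamine: V = C2·V2/C1 = 2.9 µg/mL × 3100 mL ÷ 680 µg/mL = 13.221 mL
casamino acids: C1V1 = C2V2 → 0.526% ÷ 15.9% × 3100 mL = 102.553 mL
magnesium sulfate: dilute stock: 17.8 mM × 3100 mL ÷ 2000 mM = 27.590 mL
beef extract: 11.3 g/L × 3.1 L = 35.030 g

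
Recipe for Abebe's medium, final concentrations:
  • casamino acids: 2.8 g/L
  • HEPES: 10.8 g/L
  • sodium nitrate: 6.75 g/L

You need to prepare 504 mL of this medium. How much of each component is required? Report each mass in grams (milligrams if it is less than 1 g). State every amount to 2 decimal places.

casamino acids 1.41 g; HEPES 5.44 g; sodium nitrate 3.40 g

Working volume: 504 mL = 0.504 L.
casamino acids: 2.8 g/L × 0.504 L = 1.41 g
HEPES: 10.8 g/L × 0.504 L = 5.44 g
sodium nitrate: 6.75 g/L × 0.504 L = 3.40 g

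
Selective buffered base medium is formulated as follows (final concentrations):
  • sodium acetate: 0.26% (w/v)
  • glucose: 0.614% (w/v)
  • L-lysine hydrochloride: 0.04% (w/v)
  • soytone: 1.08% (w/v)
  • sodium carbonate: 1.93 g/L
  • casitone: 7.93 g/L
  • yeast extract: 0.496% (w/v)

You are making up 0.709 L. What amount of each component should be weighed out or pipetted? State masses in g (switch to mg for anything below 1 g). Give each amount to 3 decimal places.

Scale factor relative to 1 L: 0.709.
sodium acetate: 0.26% w/v = 2.6 g/L → 2.6 × 0.709 L = 1.843 g
glucose: 0.614 g per 100 mL × 709 mL ÷ 100 = 4.353 g
L-lysine hydrochloride: 0.04 g per 100 mL × 709 mL ÷ 100 = 0.2836 g = 283.600 mg
soytone: 1.08 g per 100 mL × 709 mL ÷ 100 = 7.657 g
sodium carbonate: 1.93 g/L × 0.709 L = 1.368 g
casitone: 7.93 g/L × 0.709 L = 5.622 g
yeast extract: 0.496% w/v = 4.96 g/L → 4.96 × 0.709 L = 3.517 g

sodium acetate 1.843 g; glucose 4.353 g; L-lysine hydrochloride 283.600 mg; soytone 7.657 g; sodium carbonate 1.368 g; casitone 5.622 g; yeast extract 3.517 g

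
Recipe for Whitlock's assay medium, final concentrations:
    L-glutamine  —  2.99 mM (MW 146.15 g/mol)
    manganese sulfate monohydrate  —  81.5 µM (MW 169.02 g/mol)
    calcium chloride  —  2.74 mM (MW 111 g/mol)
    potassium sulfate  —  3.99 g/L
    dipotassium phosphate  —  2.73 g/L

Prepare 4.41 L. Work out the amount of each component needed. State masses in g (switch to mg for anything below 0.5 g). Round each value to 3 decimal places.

L-glutamine 1.927 g; manganese sulfate monohydrate 60.748 mg; calcium chloride 1.341 g; potassium sulfate 17.596 g; dipotassium phosphate 12.039 g

Working volume: 4.41 L.
L-glutamine: 2.99 mmol/L × 146.15 g/mol × 4.41 L ÷ 1000 = 1.927 g
manganese sulfate monohydrate: 81.5 µmol/L × 169.02 g/mol × 4.41 L ÷ 1000 = 60.748 mg
calcium chloride: 2.74 mmol/L × 111 g/mol × 4.41 L ÷ 1000 = 1.341 g
potassium sulfate: 3.99 g/L × 4.41 L = 17.596 g
dipotassium phosphate: 2.73 g/L × 4.41 L = 12.039 g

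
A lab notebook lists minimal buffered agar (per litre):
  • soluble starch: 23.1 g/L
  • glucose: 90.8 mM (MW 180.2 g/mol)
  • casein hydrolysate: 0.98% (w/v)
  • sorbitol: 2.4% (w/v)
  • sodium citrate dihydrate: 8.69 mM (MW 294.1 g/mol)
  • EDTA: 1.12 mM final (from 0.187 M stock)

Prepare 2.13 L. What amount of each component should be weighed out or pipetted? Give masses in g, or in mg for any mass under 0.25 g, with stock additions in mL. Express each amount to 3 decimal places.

Working volume: 2.13 L.
soluble starch: 23.1 g/L × 2.13 L = 49.203 g
glucose: 90.8 mmol/L × 180.2 g/mol × 2.13 L ÷ 1000 = 34.851 g
casein hydrolysate: 0.98% w/v = 9.8 g/L → 9.8 × 2.13 L = 20.874 g
sorbitol: 2.4 g per 100 mL × 2130 mL ÷ 100 = 51.120 g
sodium citrate dihydrate: 8.69 mmol/L × 294.1 g/mol × 2.13 L ÷ 1000 = 5.444 g
EDTA: C1V1 = C2V2 → 1.12 mM × 2130 mL ÷ 187 mM = 12.757 mL

soluble starch 49.203 g; glucose 34.851 g; casein hydrolysate 20.874 g; sorbitol 51.120 g; sodium citrate dihydrate 5.444 g; EDTA 12.757 mL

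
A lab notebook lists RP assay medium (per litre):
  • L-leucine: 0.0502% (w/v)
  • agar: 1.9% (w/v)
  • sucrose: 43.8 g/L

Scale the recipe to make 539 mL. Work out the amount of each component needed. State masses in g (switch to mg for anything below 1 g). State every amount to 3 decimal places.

Working volume: 539 mL = 0.539 L.
L-leucine: 0.0502 g per 100 mL × 539 mL ÷ 100 = 0.270578 g = 270.578 mg
agar: 1.9% w/v = 19 g/L → 19 × 0.539 L = 10.241 g
sucrose: 43.8 g/L × 0.539 L = 23.608 g

L-leucine 270.578 mg; agar 10.241 g; sucrose 23.608 g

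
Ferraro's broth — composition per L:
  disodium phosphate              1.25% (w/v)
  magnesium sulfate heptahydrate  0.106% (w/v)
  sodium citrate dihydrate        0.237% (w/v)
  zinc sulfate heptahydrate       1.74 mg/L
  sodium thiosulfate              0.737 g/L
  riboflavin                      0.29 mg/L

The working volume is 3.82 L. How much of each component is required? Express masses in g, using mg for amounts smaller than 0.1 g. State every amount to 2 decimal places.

Working volume: 3.82 L.
disodium phosphate: 1.25 g per 100 mL × 3820 mL ÷ 100 = 47.75 g
magnesium sulfate heptahydrate: 0.106 g per 100 mL × 3820 mL ÷ 100 = 4.05 g
sodium citrate dihydrate: 0.237 g per 100 mL × 3820 mL ÷ 100 = 9.05 g
zinc sulfate heptahydrate: 1.74 mg/L × 3.82 L = 6.65 mg
sodium thiosulfate: 0.737 g/L × 3.82 L = 2.82 g
riboflavin: 0.29 mg/L × 3.82 L = 1.11 mg

disodium phosphate 47.75 g; magnesium sulfate heptahydrate 4.05 g; sodium citrate dihydrate 9.05 g; zinc sulfate heptahydrate 6.65 mg; sodium thiosulfate 2.82 g; riboflavin 1.11 mg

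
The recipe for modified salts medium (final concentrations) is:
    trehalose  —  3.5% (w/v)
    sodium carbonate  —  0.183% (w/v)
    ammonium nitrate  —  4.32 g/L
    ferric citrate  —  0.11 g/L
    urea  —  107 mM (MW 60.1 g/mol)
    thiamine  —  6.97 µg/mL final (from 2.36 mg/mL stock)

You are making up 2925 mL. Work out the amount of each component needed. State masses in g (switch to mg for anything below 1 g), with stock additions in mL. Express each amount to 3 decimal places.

trehalose 102.375 g; sodium carbonate 5.353 g; ammonium nitrate 12.636 g; ferric citrate 321.750 mg; urea 18.810 g; thiamine 8.639 mL

Working volume: 2925 mL = 2.925 L.
trehalose: 3.5% w/v = 35 g/L → 35 × 2.925 L = 102.375 g
sodium carbonate: 0.183 g per 100 mL × 2925 mL ÷ 100 = 5.353 g
ammonium nitrate: 4.32 g/L × 2.925 L = 12.636 g
ferric citrate: 0.11 g/L × 2.925 L = 0.32175 g = 321.750 mg
urea: 107 mmol/L × 60.1 g/mol × 2.925 L ÷ 1000 = 18.810 g
thiamine: V = C2·V2/C1 = 6.97 µg/mL × 2925 mL ÷ 2360 µg/mL = 8.639 mL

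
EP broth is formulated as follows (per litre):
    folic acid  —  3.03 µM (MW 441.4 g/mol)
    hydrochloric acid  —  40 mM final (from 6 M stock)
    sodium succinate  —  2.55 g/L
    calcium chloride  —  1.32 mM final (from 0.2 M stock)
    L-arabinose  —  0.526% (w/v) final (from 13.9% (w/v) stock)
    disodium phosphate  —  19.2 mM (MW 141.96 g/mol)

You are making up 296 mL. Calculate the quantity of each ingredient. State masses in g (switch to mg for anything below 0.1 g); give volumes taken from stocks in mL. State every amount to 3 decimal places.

folic acid 0.396 mg; hydrochloric acid 1.973 mL; sodium succinate 0.755 g; calcium chloride 1.954 mL; L-arabinose 11.201 mL; disodium phosphate 0.807 g

Working volume: 296 mL = 0.296 L.
folic acid: 3.03 µmol/L × 441.4 g/mol × 0.296 L ÷ 1000 = 0.396 mg
hydrochloric acid: dilute stock: 40 mM × 296 mL ÷ 6000 mM = 1.973 mL
sodium succinate: 2.55 g/L × 0.296 L = 0.755 g
calcium chloride: C1V1 = C2V2 → 1.32 mM × 296 mL ÷ 200 mM = 1.954 mL
L-arabinose: V = C2·V2/C1 = 0.526% ÷ 13.9% × 296 mL = 11.201 mL
disodium phosphate: 19.2 mmol/L × 141.96 g/mol × 0.296 L ÷ 1000 = 0.807 g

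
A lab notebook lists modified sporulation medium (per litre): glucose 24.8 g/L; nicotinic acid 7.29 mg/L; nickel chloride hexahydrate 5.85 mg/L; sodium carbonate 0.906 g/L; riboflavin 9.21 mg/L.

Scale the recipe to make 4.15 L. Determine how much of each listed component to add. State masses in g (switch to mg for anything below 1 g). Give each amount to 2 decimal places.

glucose 102.92 g; nicotinic acid 30.25 mg; nickel chloride hexahydrate 24.28 mg; sodium carbonate 3.76 g; riboflavin 38.22 mg

Working volume: 4.15 L.
glucose: 24.8 g/L × 4.15 L = 102.92 g
nicotinic acid: 7.29 mg/L × 4.15 L = 30.25 mg
nickel chloride hexahydrate: 5.85 mg/L × 4.15 L = 24.28 mg
sodium carbonate: 0.906 g/L × 4.15 L = 3.76 g
riboflavin: 9.21 mg/L × 4.15 L = 38.22 mg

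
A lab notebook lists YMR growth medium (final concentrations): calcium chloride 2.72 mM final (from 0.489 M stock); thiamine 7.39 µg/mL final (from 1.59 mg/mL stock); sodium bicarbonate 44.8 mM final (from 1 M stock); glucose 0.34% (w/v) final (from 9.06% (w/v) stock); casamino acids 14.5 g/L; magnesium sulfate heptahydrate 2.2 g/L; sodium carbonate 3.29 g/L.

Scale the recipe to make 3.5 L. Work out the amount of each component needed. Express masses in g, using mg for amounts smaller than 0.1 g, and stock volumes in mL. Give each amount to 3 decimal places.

Scale factor relative to 1 L: 3.5.
calcium chloride: C1V1 = C2V2 → 2.72 mM × 3500 mL ÷ 489 mM = 19.468 mL
thiamine: V = C2·V2/C1 = 7.39 µg/mL × 3500 mL ÷ 1590 µg/mL = 16.267 mL
sodium bicarbonate: V = C2·V2/C1 = 44.8 mM × 3500 mL ÷ 1000 mM = 156.800 mL
glucose: C1V1 = C2V2 → 0.34% ÷ 9.06% × 3500 mL = 131.347 mL
casamino acids: 14.5 g/L × 3.5 L = 50.750 g
magnesium sulfate heptahydrate: 2.2 g/L × 3.5 L = 7.700 g
sodium carbonate: 3.29 g/L × 3.5 L = 11.515 g

calcium chloride 19.468 mL; thiamine 16.267 mL; sodium bicarbonate 156.800 mL; glucose 131.347 mL; casamino acids 50.750 g; magnesium sulfate heptahydrate 7.700 g; sodium carbonate 11.515 g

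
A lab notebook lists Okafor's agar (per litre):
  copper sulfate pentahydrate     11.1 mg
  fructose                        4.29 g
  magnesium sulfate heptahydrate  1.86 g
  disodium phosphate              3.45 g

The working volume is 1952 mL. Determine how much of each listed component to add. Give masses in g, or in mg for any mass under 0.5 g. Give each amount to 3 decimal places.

Ratio of target to recipe volume: 1952 / 1000 = 1.952.
copper sulfate pentahydrate: 11.1 mg × (1952 mL / 1000 mL) = 21.667 mg
fructose: 4.29 g × (1952 mL / 1000 mL) = 8.374 g
magnesium sulfate heptahydrate: 1.86 g × (1952 mL / 1000 mL) = 3.631 g
disodium phosphate: 3.45 g × (1952 mL / 1000 mL) = 6.734 g

copper sulfate pentahydrate 21.667 mg; fructose 8.374 g; magnesium sulfate heptahydrate 3.631 g; disodium phosphate 6.734 g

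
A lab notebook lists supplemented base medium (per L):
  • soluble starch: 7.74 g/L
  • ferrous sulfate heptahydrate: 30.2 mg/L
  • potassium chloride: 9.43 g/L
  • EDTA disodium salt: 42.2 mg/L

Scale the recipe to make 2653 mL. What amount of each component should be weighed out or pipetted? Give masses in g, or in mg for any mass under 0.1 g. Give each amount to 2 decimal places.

Working volume: 2653 mL = 2.653 L.
soluble starch: 7.74 g/L × 2.653 L = 20.53 g
ferrous sulfate heptahydrate: 30.2 mg/L × 2.653 L = 80.12 mg
potassium chloride: 9.43 g/L × 2.653 L = 25.02 g
EDTA disodium salt: 42.2 mg/L × 2.653 L = 111.957 mg = 0.11 g

soluble starch 20.53 g; ferrous sulfate heptahydrate 80.12 mg; potassium chloride 25.02 g; EDTA disodium salt 0.11 g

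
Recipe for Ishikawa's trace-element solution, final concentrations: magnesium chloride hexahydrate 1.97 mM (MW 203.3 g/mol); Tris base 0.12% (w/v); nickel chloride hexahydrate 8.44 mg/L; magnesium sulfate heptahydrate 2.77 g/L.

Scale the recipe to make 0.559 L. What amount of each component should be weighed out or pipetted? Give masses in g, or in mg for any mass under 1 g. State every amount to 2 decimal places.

Scale factor relative to 1 L: 0.559.
magnesium chloride hexahydrate: 1.97 mmol/L × 203.3 mg/mmol × 0.559 L = 223.88 mg
Tris base: 0.12% w/v = 1.2 g/L → 1.2 × 0.559 L = 0.6708 g = 670.80 mg
nickel chloride hexahydrate: 8.44 mg/L × 0.559 L = 4.72 mg
magnesium sulfate heptahydrate: 2.77 g/L × 0.559 L = 1.55 g

magnesium chloride hexahydrate 223.88 mg; Tris base 670.80 mg; nickel chloride hexahydrate 4.72 mg; magnesium sulfate heptahydrate 1.55 g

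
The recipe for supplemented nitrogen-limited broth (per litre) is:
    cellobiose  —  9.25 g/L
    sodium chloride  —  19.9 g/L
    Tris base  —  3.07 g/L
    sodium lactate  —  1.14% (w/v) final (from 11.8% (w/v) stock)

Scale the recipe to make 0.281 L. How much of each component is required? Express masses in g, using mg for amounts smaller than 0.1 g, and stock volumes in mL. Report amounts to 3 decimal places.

cellobiose 2.599 g; sodium chloride 5.592 g; Tris base 0.863 g; sodium lactate 27.147 mL

Working volume: 0.281 L.
cellobiose: 9.25 g/L × 0.281 L = 2.599 g
sodium chloride: 19.9 g/L × 0.281 L = 5.592 g
Tris base: 3.07 g/L × 0.281 L = 0.863 g
sodium lactate: V = C2·V2/C1 = 1.14% ÷ 11.8% × 281 mL = 27.147 mL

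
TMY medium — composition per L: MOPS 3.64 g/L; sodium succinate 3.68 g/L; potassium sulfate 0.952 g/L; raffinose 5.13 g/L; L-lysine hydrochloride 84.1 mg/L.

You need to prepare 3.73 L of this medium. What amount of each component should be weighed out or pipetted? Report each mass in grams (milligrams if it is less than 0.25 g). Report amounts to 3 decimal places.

MOPS 13.577 g; sodium succinate 13.726 g; potassium sulfate 3.551 g; raffinose 19.135 g; L-lysine hydrochloride 0.314 g

Working volume: 3.73 L.
MOPS: 3.64 g/L × 3.73 L = 13.577 g
sodium succinate: 3.68 g/L × 3.73 L = 13.726 g
potassium sulfate: 0.952 g/L × 3.73 L = 3.551 g
raffinose: 5.13 g/L × 3.73 L = 19.135 g
L-lysine hydrochloride: 84.1 mg/L × 3.73 L = 313.693 mg = 0.314 g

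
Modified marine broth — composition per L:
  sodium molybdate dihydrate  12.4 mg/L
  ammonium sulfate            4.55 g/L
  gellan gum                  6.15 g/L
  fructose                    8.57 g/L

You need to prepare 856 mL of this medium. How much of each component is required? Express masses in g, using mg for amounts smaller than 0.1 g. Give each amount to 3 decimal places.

Working volume: 856 mL = 0.856 L.
sodium molybdate dihydrate: 12.4 mg/L × 0.856 L = 10.614 mg
ammonium sulfate: 4.55 g/L × 0.856 L = 3.895 g
gellan gum: 6.15 g/L × 0.856 L = 5.264 g
fructose: 8.57 g/L × 0.856 L = 7.336 g

sodium molybdate dihydrate 10.614 mg; ammonium sulfate 3.895 g; gellan gum 5.264 g; fructose 7.336 g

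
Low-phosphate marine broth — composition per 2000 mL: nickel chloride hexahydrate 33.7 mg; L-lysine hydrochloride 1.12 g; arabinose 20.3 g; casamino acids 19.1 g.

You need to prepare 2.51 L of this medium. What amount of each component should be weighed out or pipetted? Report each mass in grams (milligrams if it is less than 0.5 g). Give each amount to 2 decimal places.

Scale factor = 2510 mL / 2000 mL = 1.255.
nickel chloride hexahydrate: 33.7 mg × (2510 mL / 2000 mL) = 42.29 mg
L-lysine hydrochloride: 1.12 g × (2510 mL / 2000 mL) = 1.41 g
arabinose: 20.3 g × (2510 mL / 2000 mL) = 25.48 g
casamino acids: 19.1 g × (2510 mL / 2000 mL) = 23.97 g

nickel chloride hexahydrate 42.29 mg; L-lysine hydrochloride 1.41 g; arabinose 25.48 g; casamino acids 23.97 g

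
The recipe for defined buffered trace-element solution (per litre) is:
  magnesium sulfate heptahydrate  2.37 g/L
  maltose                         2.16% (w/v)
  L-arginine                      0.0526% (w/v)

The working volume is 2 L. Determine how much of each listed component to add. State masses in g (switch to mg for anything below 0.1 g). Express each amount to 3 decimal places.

Working volume: 2 L.
magnesium sulfate heptahydrate: 2.37 g/L × 2 L = 4.740 g
maltose: 2.16 g per 100 mL × 2000 mL ÷ 100 = 43.200 g
L-arginine: 0.0526% w/v = 0.526 g/L → 0.526 × 2 L = 1.052 g

magnesium sulfate heptahydrate 4.740 g; maltose 43.200 g; L-arginine 1.052 g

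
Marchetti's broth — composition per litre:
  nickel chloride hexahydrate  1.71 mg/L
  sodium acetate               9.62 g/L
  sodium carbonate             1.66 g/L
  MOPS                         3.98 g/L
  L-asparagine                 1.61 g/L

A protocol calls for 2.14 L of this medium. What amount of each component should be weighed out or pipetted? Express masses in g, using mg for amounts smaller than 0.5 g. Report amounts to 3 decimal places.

nickel chloride hexahydrate 3.659 mg; sodium acetate 20.587 g; sodium carbonate 3.552 g; MOPS 8.517 g; L-asparagine 3.445 g

Working volume: 2.14 L.
nickel chloride hexahydrate: 1.71 mg/L × 2.14 L = 3.659 mg
sodium acetate: 9.62 g/L × 2.14 L = 20.587 g
sodium carbonate: 1.66 g/L × 2.14 L = 3.552 g
MOPS: 3.98 g/L × 2.14 L = 8.517 g
L-asparagine: 1.61 g/L × 2.14 L = 3.445 g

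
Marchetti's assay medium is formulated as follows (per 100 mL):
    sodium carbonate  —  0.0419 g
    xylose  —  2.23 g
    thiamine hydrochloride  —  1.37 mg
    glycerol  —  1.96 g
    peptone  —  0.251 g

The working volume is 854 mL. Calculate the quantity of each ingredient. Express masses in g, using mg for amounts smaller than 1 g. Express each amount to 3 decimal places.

Scale factor = 854 mL / 100 mL = 8.54.
sodium carbonate: 0.0419 g × (854 mL / 100 mL) = 0.357826 g = 357.826 mg
xylose: 2.23 g × (854 mL / 100 mL) = 19.044 g
thiamine hydrochloride: 1.37 mg × (854 mL / 100 mL) = 11.700 mg
glycerol: 1.96 g × (854 mL / 100 mL) = 16.738 g
peptone: 0.251 g × (854 mL / 100 mL) = 2.144 g

sodium carbonate 357.826 mg; xylose 19.044 g; thiamine hydrochloride 11.700 mg; glycerol 16.738 g; peptone 2.144 g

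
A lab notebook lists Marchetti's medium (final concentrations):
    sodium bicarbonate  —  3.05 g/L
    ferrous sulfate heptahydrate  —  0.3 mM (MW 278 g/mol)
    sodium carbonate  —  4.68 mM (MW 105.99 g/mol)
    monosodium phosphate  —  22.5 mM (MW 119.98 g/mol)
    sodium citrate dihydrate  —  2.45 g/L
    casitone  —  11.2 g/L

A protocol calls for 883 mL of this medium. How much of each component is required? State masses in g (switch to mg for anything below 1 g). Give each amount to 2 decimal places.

Working volume: 883 mL = 0.883 L.
sodium bicarbonate: 3.05 g/L × 0.883 L = 2.69 g
ferrous sulfate heptahydrate: 0.3 mmol/L × 278 mg/mmol × 0.883 L = 73.64 mg
sodium carbonate: 4.68 mmol/L × 105.99 mg/mmol × 0.883 L = 438.00 mg
monosodium phosphate: 22.5 mmol/L × 119.98 g/mol × 0.883 L ÷ 1000 = 2.38 g
sodium citrate dihydrate: 2.45 g/L × 0.883 L = 2.16 g
casitone: 11.2 g/L × 0.883 L = 9.89 g

sodium bicarbonate 2.69 g; ferrous sulfate heptahydrate 73.64 mg; sodium carbonate 438.00 mg; monosodium phosphate 2.38 g; sodium citrate dihydrate 2.16 g; casitone 9.89 g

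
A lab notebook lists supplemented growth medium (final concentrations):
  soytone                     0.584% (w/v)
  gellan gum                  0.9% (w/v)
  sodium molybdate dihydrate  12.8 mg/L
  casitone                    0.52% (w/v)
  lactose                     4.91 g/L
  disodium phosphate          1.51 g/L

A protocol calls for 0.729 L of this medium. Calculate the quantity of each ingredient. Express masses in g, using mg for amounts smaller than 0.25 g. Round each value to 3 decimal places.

soytone 4.257 g; gellan gum 6.561 g; sodium molybdate dihydrate 9.331 mg; casitone 3.791 g; lactose 3.579 g; disodium phosphate 1.101 g

Working volume: 0.729 L.
soytone: 0.584 g per 100 mL × 729 mL ÷ 100 = 4.257 g
gellan gum: 0.9% w/v = 9 g/L → 9 × 0.729 L = 6.561 g
sodium molybdate dihydrate: 12.8 mg/L × 0.729 L = 9.331 mg
casitone: 0.52% w/v = 5.2 g/L → 5.2 × 0.729 L = 3.791 g
lactose: 4.91 g/L × 0.729 L = 3.579 g
disodium phosphate: 1.51 g/L × 0.729 L = 1.101 g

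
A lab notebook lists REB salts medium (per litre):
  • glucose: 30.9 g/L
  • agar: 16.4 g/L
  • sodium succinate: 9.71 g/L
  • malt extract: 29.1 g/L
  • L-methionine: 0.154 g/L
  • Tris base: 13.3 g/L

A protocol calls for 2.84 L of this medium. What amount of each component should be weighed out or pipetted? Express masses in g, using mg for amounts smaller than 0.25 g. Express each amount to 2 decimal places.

Scale factor relative to 1 L: 2.84.
glucose: 30.9 g/L × 2.84 L = 87.76 g
agar: 16.4 g/L × 2.84 L = 46.58 g
sodium succinate: 9.71 g/L × 2.84 L = 27.58 g
malt extract: 29.1 g/L × 2.84 L = 82.64 g
L-methionine: 0.154 g/L × 2.84 L = 0.44 g
Tris base: 13.3 g/L × 2.84 L = 37.77 g

glucose 87.76 g; agar 46.58 g; sodium succinate 27.58 g; malt extract 82.64 g; L-methionine 0.44 g; Tris base 37.77 g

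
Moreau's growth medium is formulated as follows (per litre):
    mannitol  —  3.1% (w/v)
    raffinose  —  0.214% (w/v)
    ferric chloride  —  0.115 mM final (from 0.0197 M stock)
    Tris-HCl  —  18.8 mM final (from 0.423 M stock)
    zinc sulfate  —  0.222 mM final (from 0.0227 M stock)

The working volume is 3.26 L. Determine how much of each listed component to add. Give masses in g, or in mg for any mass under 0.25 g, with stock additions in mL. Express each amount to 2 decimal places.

mannitol 101.06 g; raffinose 6.98 g; ferric chloride 19.03 mL; Tris-HCl 144.89 mL; zinc sulfate 31.88 mL

Working volume: 3.26 L.
mannitol: 3.1 g per 100 mL × 3260 mL ÷ 100 = 101.06 g
raffinose: 0.214% w/v = 2.14 g/L → 2.14 × 3.26 L = 6.98 g
ferric chloride: dilute stock: 0.115 mM × 3260 mL ÷ 19.7 mM = 19.03 mL
Tris-HCl: V = C2·V2/C1 = 18.8 mM × 3260 mL ÷ 423 mM = 144.89 mL
zinc sulfate: C1V1 = C2V2 → 0.222 mM × 3260 mL ÷ 22.7 mM = 31.88 mL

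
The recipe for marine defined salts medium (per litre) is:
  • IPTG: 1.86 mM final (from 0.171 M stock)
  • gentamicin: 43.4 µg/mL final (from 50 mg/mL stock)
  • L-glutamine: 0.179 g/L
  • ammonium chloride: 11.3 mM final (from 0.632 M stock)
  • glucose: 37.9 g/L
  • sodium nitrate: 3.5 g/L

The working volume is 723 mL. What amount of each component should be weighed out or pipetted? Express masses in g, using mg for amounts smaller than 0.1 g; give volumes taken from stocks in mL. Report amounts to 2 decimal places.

IPTG 7.86 mL; gentamicin 0.63 mL; L-glutamine 0.13 g; ammonium chloride 12.93 mL; glucose 27.40 g; sodium nitrate 2.53 g

Working volume: 723 mL = 0.723 L.
IPTG: C1V1 = C2V2 → 1.86 mM × 723 mL ÷ 171 mM = 7.86 mL
gentamicin: V = C2·V2/C1 = 43.4 µg/mL × 723 mL ÷ 50000 µg/mL = 0.63 mL
L-glutamine: 0.179 g/L × 0.723 L = 0.13 g
ammonium chloride: V = C2·V2/C1 = 11.3 mM × 723 mL ÷ 632 mM = 12.93 mL
glucose: 37.9 g/L × 0.723 L = 27.40 g
sodium nitrate: 3.5 g/L × 0.723 L = 2.53 g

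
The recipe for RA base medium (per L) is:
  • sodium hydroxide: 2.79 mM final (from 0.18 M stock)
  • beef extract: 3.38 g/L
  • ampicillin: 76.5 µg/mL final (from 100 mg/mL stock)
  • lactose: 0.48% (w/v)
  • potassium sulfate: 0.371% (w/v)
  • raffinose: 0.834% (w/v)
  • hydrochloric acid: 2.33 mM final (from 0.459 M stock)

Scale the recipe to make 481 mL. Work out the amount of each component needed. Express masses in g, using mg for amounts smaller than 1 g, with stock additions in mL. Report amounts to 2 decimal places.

Working volume: 481 mL = 0.481 L.
sodium hydroxide: dilute stock: 2.79 mM × 481 mL ÷ 180 mM = 7.46 mL
beef extract: 3.38 g/L × 0.481 L = 1.63 g
ampicillin: V = C2·V2/C1 = 76.5 µg/mL × 481 mL ÷ 100000 µg/mL = 0.37 mL
lactose: 0.48% w/v = 4.8 g/L → 4.8 × 0.481 L = 2.31 g
potassium sulfate: 0.371 g per 100 mL × 481 mL ÷ 100 = 1.78 g
raffinose: 0.834% w/v = 8.34 g/L → 8.34 × 0.481 L = 4.01 g
hydrochloric acid: C1V1 = C2V2 → 2.33 mM × 481 mL ÷ 459 mM = 2.44 mL

sodium hydroxide 7.46 mL; beef extract 1.63 g; ampicillin 0.37 mL; lactose 2.31 g; potassium sulfate 1.78 g; raffinose 4.01 g; hydrochloric acid 2.44 mL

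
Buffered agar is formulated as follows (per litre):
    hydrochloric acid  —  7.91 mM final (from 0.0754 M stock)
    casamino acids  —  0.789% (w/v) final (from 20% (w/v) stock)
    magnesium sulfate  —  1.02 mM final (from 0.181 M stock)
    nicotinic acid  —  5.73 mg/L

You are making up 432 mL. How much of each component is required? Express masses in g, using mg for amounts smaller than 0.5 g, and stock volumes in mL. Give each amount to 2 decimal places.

Working volume: 432 mL = 0.432 L.
hydrochloric acid: dilute stock: 7.91 mM × 432 mL ÷ 75.4 mM = 45.32 mL
casamino acids: V = C2·V2/C1 = 0.789% ÷ 20% × 432 mL = 17.04 mL
magnesium sulfate: V = C2·V2/C1 = 1.02 mM × 432 mL ÷ 181 mM = 2.43 mL
nicotinic acid: 5.73 mg/L × 0.432 L = 2.48 mg

hydrochloric acid 45.32 mL; casamino acids 17.04 mL; magnesium sulfate 2.43 mL; nicotinic acid 2.48 mg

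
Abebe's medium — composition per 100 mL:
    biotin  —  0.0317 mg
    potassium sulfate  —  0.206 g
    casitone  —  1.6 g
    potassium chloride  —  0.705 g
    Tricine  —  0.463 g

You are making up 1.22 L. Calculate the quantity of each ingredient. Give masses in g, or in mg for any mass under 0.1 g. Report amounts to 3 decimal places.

Ratio of target to recipe volume: 1220 / 100 = 12.2.
biotin: 0.0317 mg × (1220 mL / 100 mL) = 0.387 mg
potassium sulfate: 0.206 g × (1220 mL / 100 mL) = 2.513 g
casitone: 1.6 g × (1220 mL / 100 mL) = 19.520 g
potassium chloride: 0.705 g × (1220 mL / 100 mL) = 8.601 g
Tricine: 0.463 g × (1220 mL / 100 mL) = 5.649 g

biotin 0.387 mg; potassium sulfate 2.513 g; casitone 19.520 g; potassium chloride 8.601 g; Tricine 5.649 g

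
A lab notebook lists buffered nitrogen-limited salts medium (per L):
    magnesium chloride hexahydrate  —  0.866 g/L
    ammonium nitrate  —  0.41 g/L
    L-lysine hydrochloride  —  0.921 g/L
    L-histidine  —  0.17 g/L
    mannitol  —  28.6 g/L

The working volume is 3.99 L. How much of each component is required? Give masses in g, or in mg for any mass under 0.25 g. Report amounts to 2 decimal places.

Working volume: 3.99 L.
magnesium chloride hexahydrate: 0.866 g/L × 3.99 L = 3.46 g
ammonium nitrate: 0.41 g/L × 3.99 L = 1.64 g
L-lysine hydrochloride: 0.921 g/L × 3.99 L = 3.67 g
L-histidine: 0.17 g/L × 3.99 L = 0.68 g
mannitol: 28.6 g/L × 3.99 L = 114.11 g

magnesium chloride hexahydrate 3.46 g; ammonium nitrate 1.64 g; L-lysine hydrochloride 3.67 g; L-histidine 0.68 g; mannitol 114.11 g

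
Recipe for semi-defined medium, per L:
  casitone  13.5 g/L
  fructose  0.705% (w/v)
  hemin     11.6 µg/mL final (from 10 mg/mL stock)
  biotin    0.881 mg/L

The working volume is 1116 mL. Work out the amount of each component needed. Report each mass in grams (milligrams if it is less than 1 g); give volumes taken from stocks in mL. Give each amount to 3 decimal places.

casitone 15.066 g; fructose 7.868 g; hemin 1.295 mL; biotin 0.983 mg

Target volume = 1116 mL = 1.116 L.
casitone: 13.5 g/L × 1.116 L = 15.066 g
fructose: 0.705% w/v = 7.05 g/L → 7.05 × 1.116 L = 7.868 g
hemin: dilute stock: 11.6 µg/mL × 1116 mL ÷ 10000 µg/mL = 1.295 mL
biotin: 0.881 mg/L × 1.116 L = 0.983 mg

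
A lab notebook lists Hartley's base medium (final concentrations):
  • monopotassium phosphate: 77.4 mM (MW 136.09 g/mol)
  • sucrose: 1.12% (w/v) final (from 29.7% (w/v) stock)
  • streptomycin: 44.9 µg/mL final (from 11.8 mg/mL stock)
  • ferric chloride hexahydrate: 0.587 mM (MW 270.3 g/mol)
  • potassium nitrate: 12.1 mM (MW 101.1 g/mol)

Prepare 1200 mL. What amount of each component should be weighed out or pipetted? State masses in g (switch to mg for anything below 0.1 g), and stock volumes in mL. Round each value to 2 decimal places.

monopotassium phosphate 12.64 g; sucrose 45.25 mL; streptomycin 4.57 mL; ferric chloride hexahydrate 0.19 g; potassium nitrate 1.47 g

Scale factor relative to 1 L: 1.2.
monopotassium phosphate: 77.4 mmol/L × 136.09 g/mol × 1.2 L ÷ 1000 = 12.64 g
sucrose: C1V1 = C2V2 → 1.12% ÷ 29.7% × 1200 mL = 45.25 mL
streptomycin: C1V1 = C2V2 → 44.9 µg/mL × 1200 mL ÷ 11800 µg/mL = 4.57 mL
ferric chloride hexahydrate: 0.587 mmol/L × 270.3 g/mol × 1.2 L ÷ 1000 = 0.19 g
potassium nitrate: 12.1 mmol/L × 101.1 g/mol × 1.2 L ÷ 1000 = 1.47 g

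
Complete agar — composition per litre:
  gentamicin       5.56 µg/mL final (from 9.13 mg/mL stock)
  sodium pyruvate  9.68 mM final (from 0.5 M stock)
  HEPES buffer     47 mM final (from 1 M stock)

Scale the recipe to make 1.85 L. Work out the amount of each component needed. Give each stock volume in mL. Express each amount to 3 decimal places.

Working volume: 1.85 L.
gentamicin: dilute stock: 5.56 µg/mL × 1850 mL ÷ 9130 µg/mL = 1.127 mL
sodium pyruvate: dilute stock: 9.68 mM × 1850 mL ÷ 500 mM = 35.816 mL
HEPES buffer: C1V1 = C2V2 → 47 mM × 1850 mL ÷ 1000 mM = 86.950 mL

gentamicin 1.127 mL; sodium pyruvate 35.816 mL; HEPES buffer 86.950 mL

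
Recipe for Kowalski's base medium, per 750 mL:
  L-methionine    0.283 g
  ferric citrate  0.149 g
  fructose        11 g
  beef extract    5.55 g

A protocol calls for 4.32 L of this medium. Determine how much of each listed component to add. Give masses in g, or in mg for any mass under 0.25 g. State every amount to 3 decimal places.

L-methionine 1.630 g; ferric citrate 0.858 g; fructose 63.360 g; beef extract 31.968 g

Scale factor = 4320 mL / 750 mL = 5.76.
L-methionine: 0.283 g × (4320 mL / 750 mL) = 1.630 g
ferric citrate: 0.149 g × (4320 mL / 750 mL) = 0.858 g
fructose: 11 g × (4320 mL / 750 mL) = 63.360 g
beef extract: 5.55 g × (4320 mL / 750 mL) = 31.968 g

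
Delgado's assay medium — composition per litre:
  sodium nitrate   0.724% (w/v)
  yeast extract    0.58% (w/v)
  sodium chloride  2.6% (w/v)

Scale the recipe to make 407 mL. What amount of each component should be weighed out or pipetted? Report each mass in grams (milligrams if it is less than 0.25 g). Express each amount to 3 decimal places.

Target volume = 407 mL = 0.407 L.
sodium nitrate: 0.724 g per 100 mL × 407 mL ÷ 100 = 2.947 g
yeast extract: 0.58% w/v = 5.8 g/L → 5.8 × 0.407 L = 2.361 g
sodium chloride: 2.6 g per 100 mL × 407 mL ÷ 100 = 10.582 g

sodium nitrate 2.947 g; yeast extract 2.361 g; sodium chloride 10.582 g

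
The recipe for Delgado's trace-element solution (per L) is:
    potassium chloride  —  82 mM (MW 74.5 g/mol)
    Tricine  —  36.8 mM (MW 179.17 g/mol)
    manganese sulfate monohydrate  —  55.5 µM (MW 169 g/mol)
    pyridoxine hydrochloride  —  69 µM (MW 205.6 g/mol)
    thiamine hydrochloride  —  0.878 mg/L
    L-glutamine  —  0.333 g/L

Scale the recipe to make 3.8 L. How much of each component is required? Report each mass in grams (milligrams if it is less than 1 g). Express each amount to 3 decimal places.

potassium chloride 23.214 g; Tricine 25.055 g; manganese sulfate monohydrate 35.642 mg; pyridoxine hydrochloride 53.908 mg; thiamine hydrochloride 3.336 mg; L-glutamine 1.265 g

Scale factor relative to 1 L: 3.8.
potassium chloride: 82 mmol/L × 74.5 g/mol × 3.8 L ÷ 1000 = 23.214 g
Tricine: 36.8 mmol/L × 179.17 g/mol × 3.8 L ÷ 1000 = 25.055 g
manganese sulfate monohydrate: 55.5 µmol/L × 169 g/mol × 3.8 L ÷ 1000 = 35.642 mg
pyridoxine hydrochloride: 69 µmol/L × 205.6 g/mol × 3.8 L ÷ 1000 = 53.908 mg
thiamine hydrochloride: 0.878 mg/L × 3.8 L = 3.336 mg
L-glutamine: 0.333 g/L × 3.8 L = 1.265 g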